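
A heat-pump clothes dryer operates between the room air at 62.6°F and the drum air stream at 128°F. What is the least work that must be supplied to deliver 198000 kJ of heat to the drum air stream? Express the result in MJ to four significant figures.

22.03 MJ

In absolute terms T_C = 290.15 K and T_H = 326.48 K, so ΔT = 36.33 K.
The reversible limit is COP_HP = T_H/ΔT = 8.986, so W_min = Q_H/COP = Q_H·ΔT/T_H.
W_min = 198000 × 36.33/326.48 = 22030 kJ = 22.03 MJ.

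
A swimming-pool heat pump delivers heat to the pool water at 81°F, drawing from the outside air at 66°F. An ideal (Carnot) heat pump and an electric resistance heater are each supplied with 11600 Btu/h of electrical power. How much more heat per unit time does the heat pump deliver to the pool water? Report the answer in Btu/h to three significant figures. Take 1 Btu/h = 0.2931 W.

407000 Btu/h

In absolute terms T_C = 292.04 K and T_H = 300.37 K, so ΔT = 8.333 K.
COP_Carnot = T_H/ΔT = 300.37/8.333 = 36.04.
The heat pump delivers Q̇_H = COP × Ẇ = 418100 Btu/h; the resistance heater delivers Ẇ = 11600 Btu/h.
Extra = (COP − 1)·Ẇ = 406500 Btu/h.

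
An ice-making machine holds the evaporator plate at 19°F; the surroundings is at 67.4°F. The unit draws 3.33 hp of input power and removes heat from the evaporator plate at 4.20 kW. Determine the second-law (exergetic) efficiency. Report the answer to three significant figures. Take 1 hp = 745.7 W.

0.171

Converting, Q̇_C = 4.200 kW = 5.632 hp, so COP_actual = Q̇_C/Ẇ = 5.632/3.330 = 1.691.
In absolute terms T_C = 265.93 K and T_H = 292.82 K, so ΔT = 26.89 K.
COP_Carnot = T_C/ΔT = 265.93/26.89 = 9.890.
η_II = COP_actual/COP_Carnot = 1.691/9.890 = 0.1710.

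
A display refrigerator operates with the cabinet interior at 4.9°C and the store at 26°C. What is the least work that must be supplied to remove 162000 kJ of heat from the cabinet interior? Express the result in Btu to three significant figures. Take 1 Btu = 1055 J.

In absolute terms T_C = 278.05 K and T_H = 299.15 K, so ΔT = 21.10 K.
The reversible limit is COP_R = T_C/ΔT = 13.18, so W_min = Q_C/COP = Q_C·ΔT/T_C.
W_min = 162000 × 21.10/278.05 = 12290 kJ = 11650 Btu.

11700 Btu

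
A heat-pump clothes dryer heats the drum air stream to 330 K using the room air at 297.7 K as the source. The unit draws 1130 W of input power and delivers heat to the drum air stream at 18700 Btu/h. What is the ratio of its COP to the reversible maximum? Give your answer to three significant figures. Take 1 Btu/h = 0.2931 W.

Converting, Q̇_H = 18700 Btu/h = 5481 W, so COP_actual = Q̇_H/Ẇ = 5481/1130 = 4.850.
The reservoir spacing is ΔT = 330 − 297.7 = 32.30 K.
COP_Carnot = T_H/ΔT = 330.00/32.30 = 10.22.
η_II = COP_actual/COP_Carnot = 4.850/10.22 = 0.4748.

0.475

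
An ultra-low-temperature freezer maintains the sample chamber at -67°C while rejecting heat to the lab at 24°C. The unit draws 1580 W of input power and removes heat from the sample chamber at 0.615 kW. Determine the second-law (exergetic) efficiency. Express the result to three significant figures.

0.172

Converting, Q̇_C = 0.6150 kW = 615.0 W, so COP_actual = Q̇_C/Ẇ = 615.0/1580 = 0.3892.
In absolute terms T_C = 206.15 K and T_H = 297.15 K, so ΔT = 91.00 K.
COP_Carnot = T_C/ΔT = 206.15/91.00 = 2.265.
η_II = COP_actual/COP_Carnot = 0.3892/2.265 = 0.1718.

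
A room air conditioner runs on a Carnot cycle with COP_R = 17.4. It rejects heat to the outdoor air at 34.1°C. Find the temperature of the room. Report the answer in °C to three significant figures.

For a Carnot refrigerator COP_R = T_C/(T_H − T_C), so T_C = COP·T_H/(1 + COP).
With T_H = 307.25 K, T_C = 17.4 × 307.25/18.40 = 290.55 K.
Converting, 290.55 K = 17.40°C.

17.4 °C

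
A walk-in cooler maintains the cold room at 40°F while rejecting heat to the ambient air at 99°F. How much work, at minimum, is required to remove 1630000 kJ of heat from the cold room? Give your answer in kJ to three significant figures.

In absolute terms T_C = 277.59 K and T_H = 310.37 K, so ΔT = 32.78 K.
The reversible limit is COP_R = T_C/ΔT = 8.469, so W_min = Q_C/COP = Q_C·ΔT/T_C.
W_min = 1630000 × 32.78/277.59 = 192500 kJ.

192000 kJ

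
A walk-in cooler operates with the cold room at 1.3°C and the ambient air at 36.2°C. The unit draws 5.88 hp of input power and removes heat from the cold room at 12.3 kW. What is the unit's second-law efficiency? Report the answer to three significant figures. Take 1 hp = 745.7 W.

0.357

Converting, Q̇_C = 12.30 kW = 16.49 hp, so COP_actual = Q̇_C/Ẇ = 16.49/5.880 = 2.805.
In absolute terms T_C = 274.45 K and T_H = 309.35 K, so ΔT = 34.90 K.
COP_Carnot = T_C/ΔT = 274.45/34.90 = 7.864.
η_II = COP_actual/COP_Carnot = 2.805/7.864 = 0.3567.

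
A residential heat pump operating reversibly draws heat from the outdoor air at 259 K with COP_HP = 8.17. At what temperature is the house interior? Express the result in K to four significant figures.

295.1 K

COP_HP = T_H/(T_H − T_C) rearranges to T_H = COP·T_C/(COP − 1).
With T_C = 259.00 K, T_H = 8.17 × 259.00/7.170 = 295.12 K.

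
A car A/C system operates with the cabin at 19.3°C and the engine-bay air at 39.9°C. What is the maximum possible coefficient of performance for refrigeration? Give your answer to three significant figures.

In absolute terms T_C = 292.45 K and T_H = 313.05 K, so ΔT = 20.60 K.
For a reversible cycle, COP_Carnot = T_C/ΔT = 292.45/20.60 = 14.20.

14.2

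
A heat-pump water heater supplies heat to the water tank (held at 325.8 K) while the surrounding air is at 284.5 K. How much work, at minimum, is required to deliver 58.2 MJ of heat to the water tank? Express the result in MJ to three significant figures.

The reservoir spacing is ΔT = 325.8 − 284.5 = 41.30 K.
The reversible limit is COP_HP = T_H/ΔT = 7.889, so W_min = Q_H/COP = Q_H·ΔT/T_H.
W_min = 58.20 × 41.30/325.80 = 7.378 MJ.

7.38 MJ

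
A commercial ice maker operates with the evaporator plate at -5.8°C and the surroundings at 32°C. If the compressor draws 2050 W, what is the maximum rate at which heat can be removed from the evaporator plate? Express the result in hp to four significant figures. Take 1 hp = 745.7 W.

In absolute terms T_C = 267.35 K and T_H = 305.15 K, so ΔT = 37.80 K.
COP_Carnot = T_C/ΔT = 267.35/37.80 = 7.073.
Q̇_max = COP_Carnot × Ẇ = 7.073 × 2050 W = 14500 W = 19.44 hp.

19.44 hp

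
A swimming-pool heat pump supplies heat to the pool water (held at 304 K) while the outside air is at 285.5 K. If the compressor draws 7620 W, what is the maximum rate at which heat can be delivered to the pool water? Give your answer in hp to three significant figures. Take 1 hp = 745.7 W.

The reservoir spacing is ΔT = 304 − 285.5 = 18.50 K.
COP_Carnot = T_H/ΔT = 304.00/18.50 = 16.43.
Q̇_max = COP_Carnot × Ẇ = 16.43 × 7620 W = 125200 W = 167.9 hp.

168 hp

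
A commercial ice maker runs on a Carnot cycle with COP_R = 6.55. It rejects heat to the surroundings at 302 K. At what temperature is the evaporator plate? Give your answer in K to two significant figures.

For a Carnot refrigerator COP_R = T_C/(T_H − T_C), so T_C = COP·T_H/(1 + COP).
With T_H = 302.00 K, T_C = 6.55 × 302.00/7.550 = 262.00 K.

260 K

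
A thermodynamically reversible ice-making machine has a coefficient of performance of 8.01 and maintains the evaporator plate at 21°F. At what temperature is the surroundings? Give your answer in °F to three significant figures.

COP_R = T_C/(T_H − T_C) gives T_H − T_C = T_C/COP.
With T_C = 267.04 K, T_H = 267.04 × (1 + 1/8.01) = 300.38 K.
Converting, 300.38 K = 81.01°F.

81.0 °F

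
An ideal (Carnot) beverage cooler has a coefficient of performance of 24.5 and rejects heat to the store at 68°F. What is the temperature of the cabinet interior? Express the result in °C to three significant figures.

8.50 °C

For a Carnot refrigerator COP_R = T_C/(T_H − T_C), so T_C = COP·T_H/(1 + COP).
With T_H = 293.15 K, T_C = 24.5 × 293.15/25.50 = 281.65 K.
Converting, 281.65 K = 8.50°C.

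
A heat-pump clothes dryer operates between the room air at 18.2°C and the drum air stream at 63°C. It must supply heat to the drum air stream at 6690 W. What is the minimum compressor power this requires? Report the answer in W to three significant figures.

In absolute terms T_C = 291.35 K and T_H = 336.15 K, so ΔT = 44.80 K.
COP_Carnot = T_H/ΔT = 336.15/44.80 = 7.503.
Ẇ_min = Q̇/COP_Carnot = 6690/7.503 = 891.6 W.

892 W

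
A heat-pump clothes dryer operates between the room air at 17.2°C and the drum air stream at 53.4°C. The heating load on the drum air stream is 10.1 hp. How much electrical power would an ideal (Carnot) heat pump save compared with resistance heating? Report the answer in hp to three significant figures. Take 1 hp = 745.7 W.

8.98 hp

In absolute terms T_C = 290.35 K and T_H = 326.55 K, so ΔT = 36.20 K.
COP_Carnot = T_H/ΔT = 326.55/36.20 = 9.021.
Resistance heating needs Ẇ_res = Q̇_H = 10.10 hp; the reversible heat pump needs only Ẇ_hp = Q̇_H/COP = 1.120 hp.
Saving = 10.10 − 1.120 = 8.980 hp.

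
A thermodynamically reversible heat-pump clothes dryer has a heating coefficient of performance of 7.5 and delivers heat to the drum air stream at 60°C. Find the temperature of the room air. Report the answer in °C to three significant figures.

15.6 °C

COP_HP = T_H/(T_H − T_C) gives T_H − T_C = T_H/COP.
With T_H = 333.15 K, T_C = 333.15 × (1 − 1/7.5) = 288.73 K.
Converting, 288.73 K = 15.58°C.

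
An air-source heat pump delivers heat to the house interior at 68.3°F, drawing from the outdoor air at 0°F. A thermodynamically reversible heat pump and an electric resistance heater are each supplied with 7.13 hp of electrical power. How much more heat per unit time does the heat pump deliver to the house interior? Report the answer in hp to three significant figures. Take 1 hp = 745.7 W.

In absolute terms T_C = 255.37 K and T_H = 293.32 K, so ΔT = 37.94 K.
COP_Carnot = T_H/ΔT = 293.32/37.94 = 7.730.
The heat pump delivers Q̇_H = COP × Ẇ = 55.12 hp; the resistance heater delivers Ẇ = 7.130 hp.
Extra = (COP − 1)·Ẇ = 47.99 hp.

48.0 hp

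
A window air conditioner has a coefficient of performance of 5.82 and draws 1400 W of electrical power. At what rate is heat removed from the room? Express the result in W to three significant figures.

Q̇_C = COP × Ẇ = 5.82 × 1400 = 8148 W.

8150 W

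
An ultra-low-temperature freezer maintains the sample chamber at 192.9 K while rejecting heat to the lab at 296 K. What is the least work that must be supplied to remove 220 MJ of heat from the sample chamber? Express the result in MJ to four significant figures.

117.6 MJ

The reservoir spacing is ΔT = 296 − 192.9 = 103.1 K.
The reversible limit is COP_R = T_C/ΔT = 1.871, so W_min = Q_C/COP = Q_C·ΔT/T_C.
W_min = 220.0 × 103.1/192.90 = 117.6 MJ.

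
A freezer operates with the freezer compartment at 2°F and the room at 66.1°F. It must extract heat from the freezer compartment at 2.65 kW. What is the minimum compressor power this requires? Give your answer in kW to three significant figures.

In absolute terms T_C = 256.48 K and T_H = 292.09 K, so ΔT = 35.61 K.
COP_Carnot = T_C/ΔT = 256.48/35.61 = 7.202.
Ẇ_min = Q̇/COP_Carnot = 2.650/7.202 = 0.3679 kW.

0.368 kW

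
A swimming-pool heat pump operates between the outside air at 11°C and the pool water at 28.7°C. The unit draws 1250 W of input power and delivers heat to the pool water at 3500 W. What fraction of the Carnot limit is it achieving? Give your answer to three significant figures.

COP_actual = Q̇_H/Ẇ = 3500/1250 = 2.800.
In absolute terms T_C = 284.15 K and T_H = 301.85 K, so ΔT = 17.70 K.
COP_Carnot = T_H/ΔT = 301.85/17.70 = 17.05.
η_II = COP_actual/COP_Carnot = 2.800/17.05 = 0.1642.

0.164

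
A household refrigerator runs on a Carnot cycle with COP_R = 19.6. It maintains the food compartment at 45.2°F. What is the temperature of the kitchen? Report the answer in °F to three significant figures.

COP_R = T_C/(T_H − T_C) gives T_H − T_C = T_C/COP.
With T_C = 280.48 K, T_H = 280.48 × (1 + 1/19.6) = 294.79 K.
Converting, 294.79 K = 70.96°F.

71.0 °F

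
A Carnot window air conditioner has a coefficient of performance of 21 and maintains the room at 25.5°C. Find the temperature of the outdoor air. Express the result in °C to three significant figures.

39.7 °C

COP_R = T_C/(T_H − T_C) gives T_H − T_C = T_C/COP.
With T_C = 298.65 K, T_H = 298.65 × (1 + 1/21) = 312.87 K.
Converting, 312.87 K = 39.72°C.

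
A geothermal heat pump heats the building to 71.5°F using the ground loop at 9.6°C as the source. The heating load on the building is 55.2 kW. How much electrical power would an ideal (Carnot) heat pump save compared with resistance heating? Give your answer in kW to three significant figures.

In absolute terms T_C = 282.75 K and T_H = 295.09 K, so ΔT = 12.34 K.
COP_Carnot = T_H/ΔT = 295.09/12.34 = 23.91.
Resistance heating needs Ẇ_res = Q̇_H = 55.20 kW; the reversible heat pump needs only Ẇ_hp = Q̇_H/COP = 2.309 kW.
Saving = 55.20 − 2.309 = 52.89 kW.

52.9 kW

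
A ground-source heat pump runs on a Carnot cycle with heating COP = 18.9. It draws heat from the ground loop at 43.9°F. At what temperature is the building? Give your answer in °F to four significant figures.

72.03 °F

COP_HP = T_H/(T_H − T_C) rearranges to T_H = COP·T_C/(COP − 1).
With T_C = 279.76 K, T_H = 18.9 × 279.76/17.90 = 295.39 K.
Converting, 295.39 K = 72.03°F.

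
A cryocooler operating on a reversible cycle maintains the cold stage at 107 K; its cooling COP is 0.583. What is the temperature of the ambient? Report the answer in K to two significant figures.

COP_R = T_C/(T_H − T_C) gives T_H − T_C = T_C/COP.
With T_C = 107.00 K, T_H = 107.00 × (1 + 1/0.583) = 290.53 K.

290 K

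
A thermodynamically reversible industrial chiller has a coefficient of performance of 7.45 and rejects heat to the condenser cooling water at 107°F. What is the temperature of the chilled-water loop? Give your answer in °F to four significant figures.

For a Carnot refrigerator COP_R = T_C/(T_H − T_C), so T_C = COP·T_H/(1 + COP).
With T_H = 314.82 K, T_C = 7.45 × 314.82/8.450 = 277.56 K.
Converting, 277.56 K = 39.94°F.

39.94 °F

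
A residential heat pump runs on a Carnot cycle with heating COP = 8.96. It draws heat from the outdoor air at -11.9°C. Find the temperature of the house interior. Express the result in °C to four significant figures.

20.92 °C

COP_HP = T_H/(T_H − T_C) rearranges to T_H = COP·T_C/(COP − 1).
With T_C = 261.25 K, T_H = 8.96 × 261.25/7.960 = 294.07 K.
Converting, 294.07 K = 20.92°C.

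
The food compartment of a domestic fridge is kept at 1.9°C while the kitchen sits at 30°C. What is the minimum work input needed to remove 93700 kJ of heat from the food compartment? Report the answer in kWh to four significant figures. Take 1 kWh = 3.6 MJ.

2.659 kWh

In absolute terms T_C = 275.05 K and T_H = 303.15 K, so ΔT = 28.10 K.
The reversible limit is COP_R = T_C/ΔT = 9.788, so W_min = Q_C/COP = Q_C·ΔT/T_C.
W_min = 93700 × 28.10/275.05 = 9573 kJ = 2.659 kWh.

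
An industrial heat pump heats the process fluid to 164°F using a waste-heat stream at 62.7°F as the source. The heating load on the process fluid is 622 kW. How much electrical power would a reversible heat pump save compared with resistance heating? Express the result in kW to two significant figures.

In absolute terms T_C = 290.21 K and T_H = 346.48 K, so ΔT = 56.28 K.
COP_Carnot = T_H/ΔT = 346.48/56.28 = 6.157.
Resistance heating needs Ẇ_res = Q̇_H = 622.0 kW; the reversible heat pump needs only Ẇ_hp = Q̇_H/COP = 101.0 kW.
Saving = 622.0 − 101.0 = 521.0 kW.

520 kW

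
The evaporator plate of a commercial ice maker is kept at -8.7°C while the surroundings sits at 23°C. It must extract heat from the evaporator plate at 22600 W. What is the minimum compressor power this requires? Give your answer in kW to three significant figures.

2.71 kW

In absolute terms T_C = 264.45 K and T_H = 296.15 K, so ΔT = 31.70 K.
COP_Carnot = T_C/ΔT = 264.45/31.70 = 8.342.
Ẇ_min = Q̇/COP_Carnot = 22600/8.342 = 2709 W = 2.709 kW.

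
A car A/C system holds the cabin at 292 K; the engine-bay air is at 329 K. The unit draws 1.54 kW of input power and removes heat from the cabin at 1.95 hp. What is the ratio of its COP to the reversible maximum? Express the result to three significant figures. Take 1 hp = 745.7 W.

Converting, Q̇_C = 1.950 hp = 1.454 kW, so COP_actual = Q̇_C/Ẇ = 1.454/1.540 = 0.9442.
The reservoir spacing is ΔT = 329 − 292 = 37.00 K.
COP_Carnot = T_C/ΔT = 292.00/37.00 = 7.892.
η_II = COP_actual/COP_Carnot = 0.9442/7.892 = 0.1196.

0.120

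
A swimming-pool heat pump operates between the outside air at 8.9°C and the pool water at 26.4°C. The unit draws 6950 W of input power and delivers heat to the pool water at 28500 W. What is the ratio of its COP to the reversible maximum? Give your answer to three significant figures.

COP_actual = Q̇_H/Ẇ = 28500/6950 = 4.101.
In absolute terms T_C = 282.05 K and T_H = 299.55 K, so ΔT = 17.50 K.
COP_Carnot = T_H/ΔT = 299.55/17.50 = 17.12.
η_II = COP_actual/COP_Carnot = 4.101/17.12 = 0.2396.

0.240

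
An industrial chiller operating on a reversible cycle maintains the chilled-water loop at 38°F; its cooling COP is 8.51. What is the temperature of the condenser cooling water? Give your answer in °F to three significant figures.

96.5 °F

COP_R = T_C/(T_H − T_C) gives T_H − T_C = T_C/COP.
With T_C = 276.48 K, T_H = 276.48 × (1 + 1/8.51) = 308.97 K.
Converting, 308.97 K = 96.48°F.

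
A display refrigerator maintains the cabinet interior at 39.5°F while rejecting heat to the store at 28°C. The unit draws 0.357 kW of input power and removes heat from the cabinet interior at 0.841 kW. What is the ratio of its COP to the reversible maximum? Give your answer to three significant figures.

0.202

COP_actual = Q̇_C/Ẇ = 0.8410/0.3570 = 2.356.
In absolute terms T_C = 277.32 K and T_H = 301.15 K, so ΔT = 23.83 K.
COP_Carnot = T_C/ΔT = 277.32/23.83 = 11.64.
η_II = COP_actual/COP_Carnot = 2.356/11.64 = 0.2025.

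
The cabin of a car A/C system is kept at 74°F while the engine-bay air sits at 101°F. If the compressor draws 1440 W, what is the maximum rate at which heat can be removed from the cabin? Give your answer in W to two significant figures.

In absolute terms T_C = 296.48 K and T_H = 311.48 K, so ΔT = 15.00 K.
COP_Carnot = T_C/ΔT = 296.48/15.00 = 19.77.
Q̇_max = COP_Carnot × Ẇ = 19.77 × 1440 W = 28460 W.

28000 W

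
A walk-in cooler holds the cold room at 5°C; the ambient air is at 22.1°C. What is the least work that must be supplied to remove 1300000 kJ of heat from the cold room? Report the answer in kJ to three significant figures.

In absolute terms T_C = 278.15 K and T_H = 295.25 K, so ΔT = 17.10 K.
The reversible limit is COP_R = T_C/ΔT = 16.27, so W_min = Q_C/COP = Q_C·ΔT/T_C.
W_min = 1300000 × 17.10/278.15 = 79920 kJ.

79900 kJ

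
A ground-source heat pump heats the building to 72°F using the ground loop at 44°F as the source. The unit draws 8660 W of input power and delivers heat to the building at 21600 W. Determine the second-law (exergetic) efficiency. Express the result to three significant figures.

0.131

COP_actual = Q̇_H/Ẇ = 21600/8660 = 2.494.
In absolute terms T_C = 279.82 K and T_H = 295.37 K, so ΔT = 15.56 K.
COP_Carnot = T_H/ΔT = 295.37/15.56 = 18.99.
η_II = COP_actual/COP_Carnot = 2.494/18.99 = 0.1314.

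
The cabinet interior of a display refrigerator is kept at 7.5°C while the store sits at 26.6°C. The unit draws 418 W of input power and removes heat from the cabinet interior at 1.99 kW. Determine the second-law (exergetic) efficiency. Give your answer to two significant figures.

Converting, Q̇_C = 1.990 kW = 1990 W, so COP_actual = Q̇_C/Ẇ = 1990/418.0 = 4.761.
In absolute terms T_C = 280.65 K and T_H = 299.75 K, so ΔT = 19.10 K.
COP_Carnot = T_C/ΔT = 280.65/19.10 = 14.69.
η_II = COP_actual/COP_Carnot = 4.761/14.69 = 0.3240.

0.32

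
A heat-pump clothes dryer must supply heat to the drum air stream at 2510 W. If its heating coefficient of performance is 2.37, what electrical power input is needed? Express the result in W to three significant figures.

1060 W

Ẇ = Q̇_H/COP_HP = 2510/2.37 = 1059 W.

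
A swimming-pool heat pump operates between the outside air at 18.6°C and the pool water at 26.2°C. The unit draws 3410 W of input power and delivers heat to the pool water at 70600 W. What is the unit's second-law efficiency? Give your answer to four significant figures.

COP_actual = Q̇_H/Ẇ = 70600/3410 = 20.70.
In absolute terms T_C = 291.75 K and T_H = 299.35 K, so ΔT = 7.600 K.
COP_Carnot = T_H/ΔT = 299.35/7.600 = 39.39.
η_II = COP_actual/COP_Carnot = 20.70/39.39 = 0.5256.

0.5256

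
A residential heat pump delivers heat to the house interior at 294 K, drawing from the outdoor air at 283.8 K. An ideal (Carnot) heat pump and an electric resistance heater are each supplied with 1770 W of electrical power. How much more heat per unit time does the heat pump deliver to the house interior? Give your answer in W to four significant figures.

49250 W

The reservoir spacing is ΔT = 294 − 283.8 = 10.20 K.
COP_Carnot = T_H/ΔT = 294.00/10.20 = 28.82.
The heat pump delivers Q̇_H = COP × Ẇ = 51020 W; the resistance heater delivers Ẇ = 1770 W.
Extra = (COP − 1)·Ẇ = 49250 W.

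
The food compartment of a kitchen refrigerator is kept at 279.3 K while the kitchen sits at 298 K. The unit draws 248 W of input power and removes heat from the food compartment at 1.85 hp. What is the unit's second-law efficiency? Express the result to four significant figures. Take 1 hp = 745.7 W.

Converting, Q̇_C = 1.850 hp = 1380 W, so COP_actual = Q̇_C/Ẇ = 1380/248.0 = 5.563.
The reservoir spacing is ΔT = 298 − 279.3 = 18.70 K.
COP_Carnot = T_C/ΔT = 279.30/18.70 = 14.94.
η_II = COP_actual/COP_Carnot = 5.563/14.94 = 0.3724.

0.3724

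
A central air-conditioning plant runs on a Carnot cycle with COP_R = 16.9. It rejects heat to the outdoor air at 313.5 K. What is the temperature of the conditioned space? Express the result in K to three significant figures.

296 K

For a Carnot refrigerator COP_R = T_C/(T_H − T_C), so T_C = COP·T_H/(1 + COP).
With T_H = 313.50 K, T_C = 16.9 × 313.50/17.90 = 295.99 K.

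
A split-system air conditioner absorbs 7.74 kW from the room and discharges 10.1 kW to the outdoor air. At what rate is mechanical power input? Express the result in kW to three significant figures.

2.36 kW

For a cyclic device the first law requires Q̇_H = Q̇_C + Ẇ.
Ẇ = Q̇_H − Q̇_C = 2.360 kW.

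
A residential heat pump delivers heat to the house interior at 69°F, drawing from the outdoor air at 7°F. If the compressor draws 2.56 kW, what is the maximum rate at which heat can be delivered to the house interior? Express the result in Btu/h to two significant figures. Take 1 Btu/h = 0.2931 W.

In absolute terms T_C = 259.26 K and T_H = 293.71 K, so ΔT = 34.44 K.
COP_Carnot = T_H/ΔT = 293.71/34.44 = 8.527.
Q̇_max = COP_Carnot × Ẇ = 8.527 × 2.560 kW = 21.83 kW = 74480 Btu/h.

74000 Btu/h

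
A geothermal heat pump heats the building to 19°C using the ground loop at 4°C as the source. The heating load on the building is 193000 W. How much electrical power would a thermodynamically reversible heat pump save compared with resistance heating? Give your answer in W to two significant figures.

180000 W

In absolute terms T_C = 277.15 K and T_H = 292.15 K, so ΔT = 15.00 K.
COP_Carnot = T_H/ΔT = 292.15/15.00 = 19.48.
Resistance heating needs Ẇ_res = Q̇_H = 193000 W; the reversible heat pump needs only Ẇ_hp = Q̇_H/COP = 9909 W.
Saving = 193000 − 9909 = 183100 W.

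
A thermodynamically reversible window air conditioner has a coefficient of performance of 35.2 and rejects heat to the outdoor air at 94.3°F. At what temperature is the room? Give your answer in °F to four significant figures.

79.00 °F

For a Carnot refrigerator COP_R = T_C/(T_H − T_C), so T_C = COP·T_H/(1 + COP).
With T_H = 307.76 K, T_C = 35.2 × 307.76/36.20 = 299.26 K.
Converting, 299.26 K = 79.00°F.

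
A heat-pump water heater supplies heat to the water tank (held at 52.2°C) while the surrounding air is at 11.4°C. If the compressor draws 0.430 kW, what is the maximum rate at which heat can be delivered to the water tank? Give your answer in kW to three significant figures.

3.43 kW

In absolute terms T_C = 284.55 K and T_H = 325.35 K, so ΔT = 40.80 K.
COP_Carnot = T_H/ΔT = 325.35/40.80 = 7.974.
Q̇_max = COP_Carnot × Ẇ = 7.974 × 0.4300 kW = 3.429 kW.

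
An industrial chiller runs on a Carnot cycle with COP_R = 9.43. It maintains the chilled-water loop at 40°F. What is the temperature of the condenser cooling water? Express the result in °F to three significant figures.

COP_R = T_C/(T_H − T_C) gives T_H − T_C = T_C/COP.
With T_C = 277.59 K, T_H = 277.59 × (1 + 1/9.43) = 307.03 K.
Converting, 307.03 K = 92.99°F.

93.0 °F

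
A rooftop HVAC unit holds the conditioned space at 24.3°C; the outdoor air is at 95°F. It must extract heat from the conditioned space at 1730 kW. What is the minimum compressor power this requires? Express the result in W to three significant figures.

62200 W

In absolute terms T_C = 297.45 K and T_H = 308.15 K, so ΔT = 10.70 K.
COP_Carnot = T_C/ΔT = 297.45/10.70 = 27.80.
Ẇ_min = Q̇/COP_Carnot = 1730/27.80 = 62.23 kW = 62230 W.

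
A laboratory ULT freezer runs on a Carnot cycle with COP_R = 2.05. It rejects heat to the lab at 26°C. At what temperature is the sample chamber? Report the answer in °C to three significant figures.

-72.1 °C

For a Carnot refrigerator COP_R = T_C/(T_H − T_C), so T_C = COP·T_H/(1 + COP).
With T_H = 299.15 K, T_C = 2.05 × 299.15/3.050 = 201.07 K.
Converting, 201.07 K = -72.08°C.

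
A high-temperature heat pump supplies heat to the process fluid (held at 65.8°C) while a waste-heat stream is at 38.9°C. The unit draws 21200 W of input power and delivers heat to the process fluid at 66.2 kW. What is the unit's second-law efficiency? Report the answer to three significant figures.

Converting, Q̇_H = 66.20 kW = 66200 W, so COP_actual = Q̇_H/Ẇ = 66200/21200 = 3.123.
In absolute terms T_C = 312.05 K and T_H = 338.95 K, so ΔT = 26.90 K.
COP_Carnot = T_H/ΔT = 338.95/26.90 = 12.60.
η_II = COP_actual/COP_Carnot = 3.123/12.60 = 0.2478.

0.248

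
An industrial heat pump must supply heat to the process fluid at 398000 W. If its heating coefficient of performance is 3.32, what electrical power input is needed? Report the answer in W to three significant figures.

Ẇ = Q̇_H/COP_HP = 398000/3.32 = 119900 W.

120000 W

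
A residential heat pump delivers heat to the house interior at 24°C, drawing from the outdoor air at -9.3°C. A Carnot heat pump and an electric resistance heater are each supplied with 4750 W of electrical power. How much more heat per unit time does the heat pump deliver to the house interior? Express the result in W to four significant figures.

37640 W

In absolute terms T_C = 263.85 K and T_H = 297.15 K, so ΔT = 33.30 K.
COP_Carnot = T_H/ΔT = 297.15/33.30 = 8.923.
The heat pump delivers Q̇_H = COP × Ẇ = 42390 W; the resistance heater delivers Ẇ = 4750 W.
Extra = (COP − 1)·Ẇ = 37640 W.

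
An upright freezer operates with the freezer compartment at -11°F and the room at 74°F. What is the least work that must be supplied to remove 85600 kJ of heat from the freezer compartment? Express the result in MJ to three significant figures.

In absolute terms T_C = 249.26 K and T_H = 296.48 K, so ΔT = 47.22 K.
The reversible limit is COP_R = T_C/ΔT = 5.278, so W_min = Q_C/COP = Q_C·ΔT/T_C.
W_min = 85600 × 47.22/249.26 = 16220 kJ = 16.22 MJ.

16.2 MJ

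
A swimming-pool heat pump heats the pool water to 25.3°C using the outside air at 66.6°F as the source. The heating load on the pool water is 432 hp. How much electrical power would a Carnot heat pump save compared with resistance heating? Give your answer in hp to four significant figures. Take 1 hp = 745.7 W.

423.2 hp

In absolute terms T_C = 292.37 K and T_H = 298.45 K, so ΔT = 6.078 K.
COP_Carnot = T_H/ΔT = 298.45/6.078 = 49.11.
Resistance heating needs Ẇ_res = Q̇_H = 432.0 hp; the reversible heat pump needs only Ẇ_hp = Q̇_H/COP = 8.797 hp.
Saving = 432.0 − 8.797 = 423.2 hp.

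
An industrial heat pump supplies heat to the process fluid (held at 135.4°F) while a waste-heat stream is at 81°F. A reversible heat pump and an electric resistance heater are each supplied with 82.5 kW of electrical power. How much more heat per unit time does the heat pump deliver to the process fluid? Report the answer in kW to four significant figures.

819.9 kW

In absolute terms T_C = 300.37 K and T_H = 330.59 K, so ΔT = 30.22 K.
COP_Carnot = T_H/ΔT = 330.59/30.22 = 10.94.
The heat pump delivers Q̇_H = COP × Ẇ = 902.4 kW; the resistance heater delivers Ẇ = 82.50 kW.
Extra = (COP − 1)·Ẇ = 819.9 kW.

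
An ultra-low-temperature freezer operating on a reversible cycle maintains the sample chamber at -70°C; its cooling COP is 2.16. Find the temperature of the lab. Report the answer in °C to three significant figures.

COP_R = T_C/(T_H − T_C) gives T_H − T_C = T_C/COP.
With T_C = 203.15 K, T_H = 203.15 × (1 + 1/2.16) = 297.20 K.
Converting, 297.20 K = 24.05°C.

24.1 °C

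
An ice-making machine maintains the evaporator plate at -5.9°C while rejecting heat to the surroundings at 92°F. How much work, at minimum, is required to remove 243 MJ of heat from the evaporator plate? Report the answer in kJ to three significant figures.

In absolute terms T_C = 267.25 K and T_H = 306.48 K, so ΔT = 39.23 K.
The reversible limit is COP_R = T_C/ΔT = 6.812, so W_min = Q_C/COP = Q_C·ΔT/T_C.
W_min = 243.0 × 39.23/267.25 = 35.67 MJ = 35670 kJ.

35700 kJ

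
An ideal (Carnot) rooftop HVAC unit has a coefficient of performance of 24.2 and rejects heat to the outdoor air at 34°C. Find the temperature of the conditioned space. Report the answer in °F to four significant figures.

71.26 °F

For a Carnot refrigerator COP_R = T_C/(T_H − T_C), so T_C = COP·T_H/(1 + COP).
With T_H = 307.15 K, T_C = 24.2 × 307.15/25.20 = 294.96 K.
Converting, 294.96 K = 71.26°F.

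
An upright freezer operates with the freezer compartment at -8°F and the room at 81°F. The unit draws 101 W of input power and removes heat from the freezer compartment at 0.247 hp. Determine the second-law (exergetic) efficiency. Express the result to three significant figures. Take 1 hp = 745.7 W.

Converting, Q̇_C = 0.2470 hp = 184.2 W, so COP_actual = Q̇_C/Ẇ = 184.2/101.0 = 1.824.
In absolute terms T_C = 250.93 K and T_H = 300.37 K, so ΔT = 49.44 K.
COP_Carnot = T_C/ΔT = 250.93/49.44 = 5.075.
η_II = COP_actual/COP_Carnot = 1.824/5.075 = 0.3593.

0.359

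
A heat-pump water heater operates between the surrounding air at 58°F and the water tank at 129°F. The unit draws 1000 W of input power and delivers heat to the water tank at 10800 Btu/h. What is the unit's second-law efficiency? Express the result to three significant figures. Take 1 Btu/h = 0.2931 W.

0.382

Converting, Q̇_H = 10800 Btu/h = 3165 W, so COP_actual = Q̇_H/Ẇ = 3165/1000 = 3.165.
In absolute terms T_C = 287.59 K and T_H = 327.04 K, so ΔT = 39.44 K.
COP_Carnot = T_H/ΔT = 327.04/39.44 = 8.291.
η_II = COP_actual/COP_Carnot = 3.165/8.291 = 0.3818.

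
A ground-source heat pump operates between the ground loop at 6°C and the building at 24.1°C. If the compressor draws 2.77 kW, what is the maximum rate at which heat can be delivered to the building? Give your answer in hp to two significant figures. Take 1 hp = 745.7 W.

61 hp

In absolute terms T_C = 279.15 K and T_H = 297.25 K, so ΔT = 18.10 K.
COP_Carnot = T_H/ΔT = 297.25/18.10 = 16.42.
Q̇_max = COP_Carnot × Ẇ = 16.42 × 2.770 kW = 45.49 kW = 61.00 hp.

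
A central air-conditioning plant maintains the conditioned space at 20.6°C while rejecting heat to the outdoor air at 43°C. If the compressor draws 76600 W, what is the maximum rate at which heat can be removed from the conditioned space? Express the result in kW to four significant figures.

1005 kW

In absolute terms T_C = 293.75 K and T_H = 316.15 K, so ΔT = 22.40 K.
COP_Carnot = T_C/ΔT = 293.75/22.40 = 13.11.
Q̇_max = COP_Carnot × Ẇ = 13.11 × 76600 W = 1005000 W = 1005 kW.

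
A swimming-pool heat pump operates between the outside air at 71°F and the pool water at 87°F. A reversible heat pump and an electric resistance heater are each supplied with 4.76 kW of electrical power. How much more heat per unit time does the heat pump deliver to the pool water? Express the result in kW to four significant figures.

In absolute terms T_C = 294.82 K and T_H = 303.71 K, so ΔT = 8.889 K.
COP_Carnot = T_H/ΔT = 303.71/8.889 = 34.17.
The heat pump delivers Q̇_H = COP × Ẇ = 162.6 kW; the resistance heater delivers Ẇ = 4.760 kW.
Extra = (COP − 1)·Ẇ = 157.9 kW.

157.9 kW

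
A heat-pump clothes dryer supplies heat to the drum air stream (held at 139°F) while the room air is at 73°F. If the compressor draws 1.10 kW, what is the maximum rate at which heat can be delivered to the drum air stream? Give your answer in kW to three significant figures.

In absolute terms T_C = 295.93 K and T_H = 332.59 K, so ΔT = 36.67 K.
COP_Carnot = T_H/ΔT = 332.59/36.67 = 9.071.
Q̇_max = COP_Carnot × Ẇ = 9.071 × 1.100 kW = 9.978 kW.

9.98 kW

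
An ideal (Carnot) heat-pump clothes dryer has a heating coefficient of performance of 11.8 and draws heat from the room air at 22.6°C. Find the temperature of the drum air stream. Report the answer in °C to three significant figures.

50.0 °C

COP_HP = T_H/(T_H − T_C) rearranges to T_H = COP·T_C/(COP − 1).
With T_C = 295.75 K, T_H = 11.8 × 295.75/10.80 = 323.13 K.
Converting, 323.13 K = 49.98°C.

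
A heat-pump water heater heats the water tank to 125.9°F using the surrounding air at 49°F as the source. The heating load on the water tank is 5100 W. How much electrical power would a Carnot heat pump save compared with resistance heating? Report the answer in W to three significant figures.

4430 W

In absolute terms T_C = 282.59 K and T_H = 325.32 K, so ΔT = 42.72 K.
COP_Carnot = T_H/ΔT = 325.32/42.72 = 7.615.
Resistance heating needs Ẇ_res = Q̇_H = 5100 W; the reversible heat pump needs only Ẇ_hp = Q̇_H/COP = 669.8 W.
Saving = 5100 − 669.8 = 4430 W.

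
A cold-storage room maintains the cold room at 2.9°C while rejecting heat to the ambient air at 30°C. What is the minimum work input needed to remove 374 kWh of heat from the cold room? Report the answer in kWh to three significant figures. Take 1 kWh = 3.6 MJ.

In absolute terms T_C = 276.05 K and T_H = 303.15 K, so ΔT = 27.10 K.
The reversible limit is COP_R = T_C/ΔT = 10.19, so W_min = Q_C/COP = Q_C·ΔT/T_C.
W_min = 374.0 × 27.10/276.05 = 36.72 kWh.

36.7 kWh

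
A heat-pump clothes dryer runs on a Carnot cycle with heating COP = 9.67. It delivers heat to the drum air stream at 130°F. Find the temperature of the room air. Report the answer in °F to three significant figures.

COP_HP = T_H/(T_H − T_C) gives T_H − T_C = T_H/COP.
With T_H = 327.59 K, T_C = 327.59 × (1 − 1/9.67) = 293.72 K.
Converting, 293.72 K = 69.02°F.

69.0 °F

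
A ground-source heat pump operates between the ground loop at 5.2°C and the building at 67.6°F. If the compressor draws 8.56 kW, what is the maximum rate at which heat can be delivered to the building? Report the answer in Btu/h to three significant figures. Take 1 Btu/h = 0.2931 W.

In absolute terms T_C = 278.35 K and T_H = 292.93 K, so ΔT = 14.58 K.
COP_Carnot = T_H/ΔT = 292.93/14.58 = 20.09.
Q̇_max = COP_Carnot × Ẇ = 20.09 × 8.560 kW = 172.0 kW = 586900 Btu/h.

587000 Btu/h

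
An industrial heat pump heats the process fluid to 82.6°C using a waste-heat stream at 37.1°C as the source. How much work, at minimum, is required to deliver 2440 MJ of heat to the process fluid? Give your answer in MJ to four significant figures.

312.1 MJ

In absolute terms T_C = 310.25 K and T_H = 355.75 K, so ΔT = 45.50 K.
The reversible limit is COP_HP = T_H/ΔT = 7.819, so W_min = Q_H/COP = Q_H·ΔT/T_H.
W_min = 2440 × 45.50/355.75 = 312.1 MJ.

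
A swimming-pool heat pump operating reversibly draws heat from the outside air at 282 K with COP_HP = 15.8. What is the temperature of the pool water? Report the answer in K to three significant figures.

COP_HP = T_H/(T_H − T_C) rearranges to T_H = COP·T_C/(COP − 1).
With T_C = 282.00 K, T_H = 15.8 × 282.00/14.80 = 301.05 K.

301 K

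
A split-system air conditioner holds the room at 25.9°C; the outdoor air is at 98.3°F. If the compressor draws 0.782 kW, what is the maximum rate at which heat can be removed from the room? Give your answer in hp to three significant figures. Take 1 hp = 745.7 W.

In absolute terms T_C = 299.05 K and T_H = 309.98 K, so ΔT = 10.93 K.
COP_Carnot = T_C/ΔT = 299.05/10.93 = 27.35.
Q̇_max = COP_Carnot × Ẇ = 27.35 × 0.7820 kW = 21.39 kW = 28.68 hp.

28.7 hp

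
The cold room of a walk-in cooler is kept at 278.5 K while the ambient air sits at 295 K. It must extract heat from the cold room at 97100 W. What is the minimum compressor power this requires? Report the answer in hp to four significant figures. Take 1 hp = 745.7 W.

7.715 hp

The reservoir spacing is ΔT = 295 − 278.5 = 16.50 K.
COP_Carnot = T_C/ΔT = 278.50/16.50 = 16.88.
Ẇ_min = Q̇/COP_Carnot = 97100/16.88 = 5753 W = 7.715 hp.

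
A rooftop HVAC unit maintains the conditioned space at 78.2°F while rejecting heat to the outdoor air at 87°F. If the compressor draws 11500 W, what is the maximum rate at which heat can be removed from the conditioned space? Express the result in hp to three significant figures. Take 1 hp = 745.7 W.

943 hp

In absolute terms T_C = 298.82 K and T_H = 303.71 K, so ΔT = 4.889 K.
COP_Carnot = T_C/ΔT = 298.82/4.889 = 61.12.
Q̇_max = COP_Carnot × Ẇ = 61.12 × 11500 W = 702900 W = 942.6 hp.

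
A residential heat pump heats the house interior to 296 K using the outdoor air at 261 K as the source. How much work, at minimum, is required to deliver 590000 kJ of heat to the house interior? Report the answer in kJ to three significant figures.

The reservoir spacing is ΔT = 296 − 261 = 35.00 K.
The reversible limit is COP_HP = T_H/ΔT = 8.457, so W_min = Q_H/COP = Q_H·ΔT/T_H.
W_min = 590000 × 35.00/296.00 = 69760 kJ.

69800 kJ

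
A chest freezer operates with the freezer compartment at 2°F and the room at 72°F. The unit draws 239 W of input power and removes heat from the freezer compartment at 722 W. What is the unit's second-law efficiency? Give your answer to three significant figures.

0.458

COP_actual = Q̇_C/Ẇ = 722.0/239.0 = 3.021.
In absolute terms T_C = 256.48 K and T_H = 295.37 K, so ΔT = 38.89 K.
COP_Carnot = T_C/ΔT = 256.48/38.89 = 6.595.
η_II = COP_actual/COP_Carnot = 3.021/6.595 = 0.4580.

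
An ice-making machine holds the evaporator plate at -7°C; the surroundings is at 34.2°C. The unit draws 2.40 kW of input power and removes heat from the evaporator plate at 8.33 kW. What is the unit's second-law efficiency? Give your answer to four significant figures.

0.5373

COP_actual = Q̇_C/Ẇ = 8.330/2.400 = 3.471.
In absolute terms T_C = 266.15 K and T_H = 307.35 K, so ΔT = 41.20 K.
COP_Carnot = T_C/ΔT = 266.15/41.20 = 6.460.
η_II = COP_actual/COP_Carnot = 3.471/6.460 = 0.5373.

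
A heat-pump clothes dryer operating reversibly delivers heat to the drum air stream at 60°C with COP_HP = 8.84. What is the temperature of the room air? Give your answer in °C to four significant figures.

22.31 °C

COP_HP = T_H/(T_H − T_C) gives T_H − T_C = T_H/COP.
With T_H = 333.15 K, T_C = 333.15 × (1 − 1/8.84) = 295.46 K.
Converting, 295.46 K = 22.31°C.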